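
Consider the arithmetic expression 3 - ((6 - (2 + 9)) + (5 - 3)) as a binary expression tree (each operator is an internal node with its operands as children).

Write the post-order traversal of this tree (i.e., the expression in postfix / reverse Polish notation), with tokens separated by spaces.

3 6 2 9 + - 5 3 - + -

Post-order on an expression tree gives postfix notation: for each operator, emit left operand, right operand, then the operator.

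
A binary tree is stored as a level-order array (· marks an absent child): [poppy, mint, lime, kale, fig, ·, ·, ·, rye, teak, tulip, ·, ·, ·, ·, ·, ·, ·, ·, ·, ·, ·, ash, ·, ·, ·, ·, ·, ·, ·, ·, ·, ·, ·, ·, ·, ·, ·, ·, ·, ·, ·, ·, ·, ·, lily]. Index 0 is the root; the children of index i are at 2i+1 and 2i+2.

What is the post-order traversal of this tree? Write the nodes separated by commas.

Post-order visits the left subtree, then the right subtree, then the node.
At poppy: go left to mint.
  At mint: go left to kale.
    At kale: no left child.
    At kale: go right to rye.
      rye is a leaf — visit rye.
    Visit kale.
  At mint: go right to fig.
    At fig: go left to teak.
      teak is a leaf — visit teak.
    At fig: go right to tulip.
      At tulip: no left child.
      At tulip: go right to ash.
        At ash: go left to lily.
          lily is a leaf — visit lily.
        At ash: no right child.
        Visit ash.
      Visit tulip.
    Visit fig.
  Visit mint.
At poppy: go right to lime.
  lime is a leaf — visit lime.
Visit poppy.

rye, kale, teak, lily, ash, tulip, fig, mint, lime, poppy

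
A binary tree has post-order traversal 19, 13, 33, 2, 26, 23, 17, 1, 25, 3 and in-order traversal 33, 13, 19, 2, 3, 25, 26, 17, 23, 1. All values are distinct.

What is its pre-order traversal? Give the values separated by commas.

3, 2, 33, 13, 19, 25, 1, 17, 26, 23

The last element of post-order is the root; it splits in-order into left and right subtrees.
Root 3: left subtree has 4 nodes {33, 13, 19, 2}, right has 5 {25, 26, 17, 23, 1}.
  Root 2: left subtree has 3 nodes {33, 13, 19}, right has 0 { }.
    Root 33: left subtree has 0 nodes { }, right has 2 {13, 19}.
      Root 13: left subtree has 0 nodes { }, right has 1 {19}.
  Root 25: left subtree has 0 nodes { }, right has 4 {26, 17, 23, 1}.
    Root 1: left subtree has 3 nodes {26, 17, 23}, right has 0 { }.
      Root 17: left subtree has 1 node {26}, right has 1 {23}.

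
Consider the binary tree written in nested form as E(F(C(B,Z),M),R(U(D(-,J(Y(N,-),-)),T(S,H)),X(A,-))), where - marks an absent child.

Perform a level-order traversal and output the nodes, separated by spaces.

Level-order visits nodes level by level from the root, left to right within each level.
Level 0: E
Level 1: F, R
Level 2: C, M, U, X
Level 3: B, Z, D, T, A
Level 4: J, S, H
Level 5: Y
Level 6: N

E F R C M U X B Z D T A J S H Y N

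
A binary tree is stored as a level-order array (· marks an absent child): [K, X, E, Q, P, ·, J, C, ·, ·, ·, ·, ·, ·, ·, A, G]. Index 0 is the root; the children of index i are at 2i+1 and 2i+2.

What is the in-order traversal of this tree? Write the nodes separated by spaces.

In-order visits the left subtree, then the node, then the right subtree.
At K: go left to X.
  At X: go left to Q.
    At Q: go left to C.
      At C: go left to A.
        A is a leaf — visit A.
      Visit C.
      At C: go right to G.
        G is a leaf — visit G.
    Visit Q.
    At Q: no right child.
  Visit X.
  At X: go right to P.
    P is a leaf — visit P.
Visit K.
At K: go right to E.
  At E: no left child.
  Visit E.
  At E: go right to J.
    J is a leaf — visit J.

A C G Q X P K E J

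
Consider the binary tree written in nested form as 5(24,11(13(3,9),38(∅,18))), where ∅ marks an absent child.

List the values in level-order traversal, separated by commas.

Level-order visits nodes level by level from the root, left to right within each level.
Level 0: 5
Level 1: 24, 11
Level 2: 13, 38
Level 3: 3, 9, 18

5, 24, 11, 13, 38, 3, 9, 18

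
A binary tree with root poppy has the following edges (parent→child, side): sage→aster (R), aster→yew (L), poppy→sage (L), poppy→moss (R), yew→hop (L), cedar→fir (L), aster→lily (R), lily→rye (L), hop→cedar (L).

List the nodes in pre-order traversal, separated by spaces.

poppy sage aster yew hop cedar fir lily rye moss

Pre-order visits the node, then its left subtree, then its right subtree.
Visit poppy.
At poppy: go left to sage.
  Visit sage.
  At sage: no left child.
  At sage: go right to aster.
    Visit aster.
    At aster: go left to yew.
      Visit yew.
      At yew: go left to hop.
        Visit hop.
        At hop: go left to cedar.
          Visit cedar.
          At cedar: go left to fir.
            fir is a leaf — visit fir.
          At cedar: no right child.
        At hop: no right child.
      At yew: no right child.
    At aster: go right to lily.
      Visit lily.
      At lily: go left to rye.
        rye is a leaf — visit rye.
      At lily: no right child.
At poppy: go right to moss.
  moss is a leaf — visit moss.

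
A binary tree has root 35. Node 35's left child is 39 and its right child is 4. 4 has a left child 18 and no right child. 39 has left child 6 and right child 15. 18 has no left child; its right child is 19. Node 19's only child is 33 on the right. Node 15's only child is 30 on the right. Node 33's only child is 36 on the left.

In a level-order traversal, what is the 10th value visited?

Level-order visits nodes level by level from the root, left to right within each level.
Level 0: 35
Level 1: 39, 4
Level 2: 6, 15, 18
Level 3: 30, 19
Level 4: 33
Level 5: 36
Full level-order sequence: 35, 39, 4, 6, 15, 18, 30, 19, 33, 36.

36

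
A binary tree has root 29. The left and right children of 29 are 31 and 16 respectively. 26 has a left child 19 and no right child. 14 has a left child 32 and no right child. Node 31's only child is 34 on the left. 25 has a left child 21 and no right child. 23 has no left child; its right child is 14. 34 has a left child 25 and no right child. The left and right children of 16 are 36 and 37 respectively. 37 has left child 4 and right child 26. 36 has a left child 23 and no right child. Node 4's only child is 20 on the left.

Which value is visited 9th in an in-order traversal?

In-order visits the left subtree, then the node, then the right subtree.
At 29: go left to 31.
  At 31: go left to 34.
    At 34: go left to 25.
      At 25: go left to 21.
        21 is a leaf — visit 21.
      Visit 25.
      At 25: no right child.
    Visit 34.
    At 34: no right child.
  Visit 31.
  At 31: no right child.
Visit 29.
At 29: go right to 16.
  At 16: go left to 36.
    At 36: go left to 23.
      At 23: no left child.
      Visit 23.
      At 23: go right to 14.
        At 14: go left to 32.
          32 is a leaf — visit 32.
        Visit 14.
        At 14: no right child.
    Visit 36.
    At 36: no right child.
  Visit 16.
  At 16: go right to 37.
    At 37: go left to 4.
      At 4: go left to 20.
        20 is a leaf — visit 20.
      Visit 4.
      At 4: no right child.
    Visit 37.
    At 37: go right to 26.
      At 26: go left to 19.
        19 is a leaf — visit 19.
      Visit 26.
      At 26: no right child.
Full in-order sequence: 21, 25, 34, 31, 29, 23, 32, 14, 36, 16, 20, 4, 37, 19, 26.

36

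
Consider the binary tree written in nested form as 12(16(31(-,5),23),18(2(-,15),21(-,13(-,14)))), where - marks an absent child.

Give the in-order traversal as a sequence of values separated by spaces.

31 5 16 23 12 2 15 18 21 13 14

In-order visits the left subtree, then the node, then the right subtree.
At 12: go left to 16.
  At 16: go left to 31.
    At 31: no left child.
    Visit 31.
    At 31: go right to 5.
      5 is a leaf — visit 5.
  Visit 16.
  At 16: go right to 23.
    23 is a leaf — visit 23.
Visit 12.
At 12: go right to 18.
  At 18: go left to 2.
    At 2: no left child.
    Visit 2.
    At 2: go right to 15.
      15 is a leaf — visit 15.
  Visit 18.
  At 18: go right to 21.
    At 21: no left child.
    Visit 21.
    At 21: go right to 13.
      At 13: no left child.
      Visit 13.
      At 13: go right to 14.
        14 is a leaf — visit 14.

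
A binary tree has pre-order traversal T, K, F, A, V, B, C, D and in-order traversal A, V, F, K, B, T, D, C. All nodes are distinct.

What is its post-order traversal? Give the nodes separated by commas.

V, A, F, B, K, D, C, T

The first element of pre-order is the root; it splits in-order into left and right subtrees.
Root T: left subtree has 5 nodes {A, V, F, K, B}, right has 2 {D, C}.
  Root K: left subtree has 3 nodes {A, V, F}, right has 1 {B}.
    Root F: left subtree has 2 nodes {A, V}, right has 0 { }.
      Root A: left subtree has 0 nodes { }, right has 1 {V}.
  Root C: left subtree has 1 node {D}, right has 0 { }.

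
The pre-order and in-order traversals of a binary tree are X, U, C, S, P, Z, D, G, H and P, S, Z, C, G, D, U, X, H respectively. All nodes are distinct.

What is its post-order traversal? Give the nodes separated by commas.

The first element of pre-order is the root; it splits in-order into left and right subtrees.
Root X: left subtree has 7 nodes {P, S, Z, C, G, D, U}, right has 1 {H}.
  Root U: left subtree has 6 nodes {P, S, Z, C, G, D}, right has 0 { }.
    Root C: left subtree has 3 nodes {P, S, Z}, right has 2 {G, D}.
      Root S: left subtree has 1 node {P}, right has 1 {Z}.
      Root D: left subtree has 1 node {G}, right has 0 { }.

P, Z, S, G, D, C, U, H, X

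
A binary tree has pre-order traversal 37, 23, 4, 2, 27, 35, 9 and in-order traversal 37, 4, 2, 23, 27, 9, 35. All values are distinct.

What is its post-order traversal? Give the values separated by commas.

The first element of pre-order is the root; it splits in-order into left and right subtrees.
Root 37: left subtree has 0 nodes { }, right has 6 {4, 2, 23, 27, 9, 35}.
  Root 23: left subtree has 2 nodes {4, 2}, right has 3 {27, 9, 35}.
    Root 4: left subtree has 0 nodes { }, right has 1 {2}.
    Root 27: left subtree has 0 nodes { }, right has 2 {9, 35}.
      Root 35: left subtree has 1 node {9}, right has 0 { }.

2, 4, 9, 35, 27, 23, 37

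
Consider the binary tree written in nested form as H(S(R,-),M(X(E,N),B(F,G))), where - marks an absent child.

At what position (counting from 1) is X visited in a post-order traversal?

5

Post-order visits the left subtree, then the right subtree, then the node.
At H: go left to S.
  At S: go left to R.
    R is a leaf — visit R.
  At S: no right child.
  Visit S.
At H: go right to M.
  At M: go left to X.
    At X: go left to E.
      E is a leaf — visit E.
    At X: go right to N.
      N is a leaf — visit N.
    Visit X.
  At M: go right to B.
    At B: go left to F.
      F is a leaf — visit F.
    At B: go right to G.
      G is a leaf — visit G.
    Visit B.
  Visit M.
Visit H.
Full post-order sequence: R, S, E, N, X, F, G, B, M, H.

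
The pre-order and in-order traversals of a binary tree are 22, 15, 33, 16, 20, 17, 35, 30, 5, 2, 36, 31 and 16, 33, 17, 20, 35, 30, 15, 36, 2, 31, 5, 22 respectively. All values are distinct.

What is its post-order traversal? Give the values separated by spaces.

The first element of pre-order is the root; it splits in-order into left and right subtrees.
Root 22: left subtree has 11 nodes {16, 33, 17, 20, 35, 30, 15, 36, 2, 31, 5}, right has 0 { }.
  Root 15: left subtree has 6 nodes {16, 33, 17, 20, 35, 30}, right has 4 {36, 2, 31, 5}.
    Root 33: left subtree has 1 node {16}, right has 4 {17, 20, 35, 30}.
      Root 20: left subtree has 1 node {17}, right has 2 {35, 30}.
        Root 35: left subtree has 0 nodes { }, right has 1 {30}.
    Root 5: left subtree has 3 nodes {36, 2, 31}, right has 0 { }.
      Root 2: left subtree has 1 node {36}, right has 1 {31}.

16 17 30 35 20 33 36 31 2 5 15 22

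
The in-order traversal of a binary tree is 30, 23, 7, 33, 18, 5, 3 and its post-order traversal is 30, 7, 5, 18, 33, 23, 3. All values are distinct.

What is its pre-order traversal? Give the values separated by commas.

3, 23, 30, 33, 7, 18, 5

The last element of post-order is the root; it splits in-order into left and right subtrees.
Root 3: left subtree has 6 nodes {30, 23, 7, 33, 18, 5}, right has 0 { }.
  Root 23: left subtree has 1 node {30}, right has 4 {7, 33, 18, 5}.
    Root 33: left subtree has 1 node {7}, right has 2 {18, 5}.
      Root 18: left subtree has 0 nodes { }, right has 1 {5}.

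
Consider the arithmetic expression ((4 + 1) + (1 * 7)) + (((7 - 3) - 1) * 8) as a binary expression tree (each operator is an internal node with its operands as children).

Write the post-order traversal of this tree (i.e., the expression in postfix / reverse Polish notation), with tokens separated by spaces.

4 1 + 1 7 * + 7 3 - 1 - 8 * +

Post-order on an expression tree gives postfix notation: for each operator, emit left operand, right operand, then the operator.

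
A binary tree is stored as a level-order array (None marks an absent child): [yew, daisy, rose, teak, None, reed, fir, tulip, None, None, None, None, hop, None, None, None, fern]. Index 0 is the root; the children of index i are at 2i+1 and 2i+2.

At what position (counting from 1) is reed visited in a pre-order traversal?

Pre-order visits the node, then its left subtree, then its right subtree.
Visit yew.
At yew: go left to daisy.
  Visit daisy.
  At daisy: go left to teak.
    Visit teak.
    At teak: go left to tulip.
      Visit tulip.
      At tulip: no left child.
      At tulip: go right to fern.
        fern is a leaf — visit fern.
    At teak: no right child.
  At daisy: no right child.
At yew: go right to rose.
  Visit rose.
  At rose: go left to reed.
    Visit reed.
    At reed: no left child.
    At reed: go right to hop.
      hop is a leaf — visit hop.
  At rose: go right to fir.
    fir is a leaf — visit fir.
Full pre-order sequence: yew, daisy, teak, tulip, fern, rose, reed, hop, fir.

7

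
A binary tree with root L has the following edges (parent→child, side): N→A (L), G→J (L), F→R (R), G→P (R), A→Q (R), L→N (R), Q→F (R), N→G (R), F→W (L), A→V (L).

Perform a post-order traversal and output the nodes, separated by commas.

V, W, R, F, Q, A, J, P, G, N, L

Post-order visits the left subtree, then the right subtree, then the node.
At L: no left child.
At L: go right to N.
  At N: go left to A.
    At A: go left to V.
      V is a leaf — visit V.
    At A: go right to Q.
      At Q: no left child.
      At Q: go right to F.
        At F: go left to W.
          W is a leaf — visit W.
        At F: go right to R.
          R is a leaf — visit R.
        Visit F.
      Visit Q.
    Visit A.
  At N: go right to G.
    At G: go left to J.
      J is a leaf — visit J.
    At G: go right to P.
      P is a leaf — visit P.
    Visit G.
  Visit N.
Visit L.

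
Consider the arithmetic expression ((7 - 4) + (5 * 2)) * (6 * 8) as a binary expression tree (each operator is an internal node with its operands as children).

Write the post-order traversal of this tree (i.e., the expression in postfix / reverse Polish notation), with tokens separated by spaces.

7 4 - 5 2 * + 6 8 * *

Post-order on an expression tree gives postfix notation: for each operator, emit left operand, right operand, then the operator.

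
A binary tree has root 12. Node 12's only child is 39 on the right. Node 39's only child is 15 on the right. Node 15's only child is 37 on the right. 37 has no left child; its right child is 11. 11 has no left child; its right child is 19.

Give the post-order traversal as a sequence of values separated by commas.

19, 11, 37, 15, 39, 12

Post-order visits the left subtree, then the right subtree, then the node.
At 12: no left child.
At 12: go right to 39.
  At 39: no left child.
  At 39: go right to 15.
    At 15: no left child.
    At 15: go right to 37.
      At 37: no left child.
      At 37: go right to 11.
        At 11: no left child.
        At 11: go right to 19.
          19 is a leaf — visit 19.
        Visit 11.
      Visit 37.
    Visit 15.
  Visit 39.
Visit 12.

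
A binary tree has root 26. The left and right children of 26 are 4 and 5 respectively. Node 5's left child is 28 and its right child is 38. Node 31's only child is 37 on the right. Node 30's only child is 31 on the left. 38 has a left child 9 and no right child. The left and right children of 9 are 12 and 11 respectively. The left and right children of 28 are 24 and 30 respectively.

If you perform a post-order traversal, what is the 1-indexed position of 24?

Post-order visits the left subtree, then the right subtree, then the node.
At 26: go left to 4.
  4 is a leaf — visit 4.
At 26: go right to 5.
  At 5: go left to 28.
    At 28: go left to 24.
      24 is a leaf — visit 24.
    At 28: go right to 30.
      At 30: go left to 31.
        At 31: no left child.
        At 31: go right to 37.
          37 is a leaf — visit 37.
        Visit 31.
      At 30: no right child.
      Visit 30.
    Visit 28.
  At 5: go right to 38.
    At 38: go left to 9.
      At 9: go left to 12.
        12 is a leaf — visit 12.
      At 9: go right to 11.
        11 is a leaf — visit 11.
      Visit 9.
    At 38: no right child.
    Visit 38.
  Visit 5.
Visit 26.
Full post-order sequence: 4, 24, 37, 31, 30, 28, 12, 11, 9, 38, 5, 26.

2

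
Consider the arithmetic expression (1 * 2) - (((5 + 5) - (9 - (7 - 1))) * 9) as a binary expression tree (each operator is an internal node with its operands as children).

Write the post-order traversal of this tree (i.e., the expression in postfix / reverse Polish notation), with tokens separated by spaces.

Post-order on an expression tree gives postfix notation: for each operator, emit left operand, right operand, then the operator.

1 2 * 5 5 + 9 7 1 - - - 9 * -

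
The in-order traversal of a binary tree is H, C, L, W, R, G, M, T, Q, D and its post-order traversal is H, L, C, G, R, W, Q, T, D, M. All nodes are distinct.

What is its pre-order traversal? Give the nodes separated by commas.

M, W, C, H, L, R, G, D, T, Q

The last element of post-order is the root; it splits in-order into left and right subtrees.
Root M: left subtree has 6 nodes {H, C, L, W, R, G}, right has 3 {T, Q, D}.
  Root W: left subtree has 3 nodes {H, C, L}, right has 2 {R, G}.
    Root C: left subtree has 1 node {H}, right has 1 {L}.
    Root R: left subtree has 0 nodes { }, right has 1 {G}.
  Root D: left subtree has 2 nodes {T, Q}, right has 0 { }.
    Root T: left subtree has 0 nodes { }, right has 1 {Q}.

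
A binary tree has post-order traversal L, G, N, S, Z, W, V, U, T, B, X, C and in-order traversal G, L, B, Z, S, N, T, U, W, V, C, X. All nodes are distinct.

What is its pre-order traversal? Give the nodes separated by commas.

C, B, G, L, T, Z, S, N, U, V, W, X

The last element of post-order is the root; it splits in-order into left and right subtrees.
Root C: left subtree has 10 nodes {G, L, B, Z, S, N, T, U, W, V}, right has 1 {X}.
  Root B: left subtree has 2 nodes {G, L}, right has 7 {Z, S, N, T, U, W, V}.
    Root G: left subtree has 0 nodes { }, right has 1 {L}.
    Root T: left subtree has 3 nodes {Z, S, N}, right has 3 {U, W, V}.
      Root Z: left subtree has 0 nodes { }, right has 2 {S, N}.
        Root S: left subtree has 0 nodes { }, right has 1 {N}.
      Root U: left subtree has 0 nodes { }, right has 2 {W, V}.
        Root V: left subtree has 1 node {W}, right has 0 { }.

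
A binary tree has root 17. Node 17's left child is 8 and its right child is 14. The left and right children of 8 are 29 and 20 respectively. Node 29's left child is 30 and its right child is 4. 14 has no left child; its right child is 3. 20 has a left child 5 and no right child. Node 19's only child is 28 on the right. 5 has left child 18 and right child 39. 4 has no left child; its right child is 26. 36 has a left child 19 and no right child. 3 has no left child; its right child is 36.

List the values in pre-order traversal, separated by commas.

17, 8, 29, 30, 4, 26, 20, 5, 18, 39, 14, 3, 36, 19, 28

Pre-order visits the node, then its left subtree, then its right subtree.
Visit 17.
At 17: go left to 8.
  Visit 8.
  At 8: go left to 29.
    Visit 29.
    At 29: go left to 30.
      30 is a leaf — visit 30.
    At 29: go right to 4.
      Visit 4.
      At 4: no left child.
      At 4: go right to 26.
        26 is a leaf — visit 26.
  At 8: go right to 20.
    Visit 20.
    At 20: go left to 5.
      Visit 5.
      At 5: go left to 18.
        18 is a leaf — visit 18.
      At 5: go right to 39.
        39 is a leaf — visit 39.
    At 20: no right child.
At 17: go right to 14.
  Visit 14.
  At 14: no left child.
  At 14: go right to 3.
    Visit 3.
    At 3: no left child.
    At 3: go right to 36.
      Visit 36.
      At 36: go left to 19.
        Visit 19.
        At 19: no left child.
        At 19: go right to 28.
          28 is a leaf — visit 28.
      At 36: no right child.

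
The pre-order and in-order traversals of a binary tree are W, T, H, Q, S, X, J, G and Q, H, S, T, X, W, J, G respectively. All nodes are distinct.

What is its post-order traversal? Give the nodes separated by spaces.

Q S H X T G J W

The first element of pre-order is the root; it splits in-order into left and right subtrees.
Root W: left subtree has 5 nodes {Q, H, S, T, X}, right has 2 {J, G}.
  Root T: left subtree has 3 nodes {Q, H, S}, right has 1 {X}.
    Root H: left subtree has 1 node {Q}, right has 1 {S}.
  Root J: left subtree has 0 nodes { }, right has 1 {G}.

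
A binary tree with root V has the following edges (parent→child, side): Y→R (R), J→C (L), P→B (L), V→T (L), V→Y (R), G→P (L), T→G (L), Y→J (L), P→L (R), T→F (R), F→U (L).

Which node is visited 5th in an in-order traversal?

T

In-order visits the left subtree, then the node, then the right subtree.
At V: go left to T.
  At T: go left to G.
    At G: go left to P.
      At P: go left to B.
        B is a leaf — visit B.
      Visit P.
      At P: go right to L.
        L is a leaf — visit L.
    Visit G.
    At G: no right child.
  Visit T.
  At T: go right to F.
    At F: go left to U.
      U is a leaf — visit U.
    Visit F.
    At F: no right child.
Visit V.
At V: go right to Y.
  At Y: go left to J.
    At J: go left to C.
      C is a leaf — visit C.
    Visit J.
    At J: no right child.
  Visit Y.
  At Y: go right to R.
    R is a leaf — visit R.
Full in-order sequence: B, P, L, G, T, U, F, V, C, J, Y, R.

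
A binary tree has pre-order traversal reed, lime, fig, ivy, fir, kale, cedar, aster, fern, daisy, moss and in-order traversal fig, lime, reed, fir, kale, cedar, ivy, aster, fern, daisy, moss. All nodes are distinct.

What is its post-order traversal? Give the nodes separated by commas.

fig, lime, cedar, kale, fir, moss, daisy, fern, aster, ivy, reed

The first element of pre-order is the root; it splits in-order into left and right subtrees.
Root reed: left subtree has 2 nodes {fig, lime}, right has 8 {fir, kale, cedar, ivy, aster, fern, daisy, moss}.
  Root lime: left subtree has 1 node {fig}, right has 0 { }.
  Root ivy: left subtree has 3 nodes {fir, kale, cedar}, right has 4 {aster, fern, daisy, moss}.
    Root fir: left subtree has 0 nodes { }, right has 2 {kale, cedar}.
      Root kale: left subtree has 0 nodes { }, right has 1 {cedar}.
    Root aster: left subtree has 0 nodes { }, right has 3 {fern, daisy, moss}.
      Root fern: left subtree has 0 nodes { }, right has 2 {daisy, moss}.
        Root daisy: left subtree has 0 nodes { }, right has 1 {moss}.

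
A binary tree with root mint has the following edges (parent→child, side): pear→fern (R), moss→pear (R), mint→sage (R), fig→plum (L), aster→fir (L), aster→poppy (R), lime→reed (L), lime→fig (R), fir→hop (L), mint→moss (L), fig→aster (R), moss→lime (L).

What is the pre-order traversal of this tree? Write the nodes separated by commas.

mint, moss, lime, reed, fig, plum, aster, fir, hop, poppy, pear, fern, sage

Pre-order visits the node, then its left subtree, then its right subtree.
Visit mint.
At mint: go left to moss.
  Visit moss.
  At moss: go left to lime.
    Visit lime.
    At lime: go left to reed.
      reed is a leaf — visit reed.
    At lime: go right to fig.
      Visit fig.
      At fig: go left to plum.
        plum is a leaf — visit plum.
      At fig: go right to aster.
        Visit aster.
        At aster: go left to fir.
          Visit fir.
          At fir: go left to hop.
            hop is a leaf — visit hop.
          At fir: no right child.
        At aster: go right to poppy.
          poppy is a leaf — visit poppy.
  At moss: go right to pear.
    Visit pear.
    At pear: no left child.
    At pear: go right to fern.
      fern is a leaf — visit fern.
At mint: go right to sage.
  sage is a leaf — visit sage.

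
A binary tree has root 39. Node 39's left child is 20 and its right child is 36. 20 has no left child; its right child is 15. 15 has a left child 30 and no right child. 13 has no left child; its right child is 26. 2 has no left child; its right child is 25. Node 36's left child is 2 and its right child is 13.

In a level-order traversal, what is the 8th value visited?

25

Level-order visits nodes level by level from the root, left to right within each level.
Level 0: 39
Level 1: 20, 36
Level 2: 15, 2, 13
Level 3: 30, 25, 26
Full level-order sequence: 39, 20, 36, 15, 2, 13, 30, 25, 26.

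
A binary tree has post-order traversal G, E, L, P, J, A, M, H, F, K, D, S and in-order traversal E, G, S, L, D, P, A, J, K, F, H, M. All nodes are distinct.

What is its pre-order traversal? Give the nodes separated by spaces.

The last element of post-order is the root; it splits in-order into left and right subtrees.
Root S: left subtree has 2 nodes {E, G}, right has 9 {L, D, P, A, J, K, F, H, M}.
  Root E: left subtree has 0 nodes { }, right has 1 {G}.
  Root D: left subtree has 1 node {L}, right has 7 {P, A, J, K, F, H, M}.
    Root K: left subtree has 3 nodes {P, A, J}, right has 3 {F, H, M}.
      Root A: left subtree has 1 node {P}, right has 1 {J}.
      Root F: left subtree has 0 nodes { }, right has 2 {H, M}.
        Root H: left subtree has 0 nodes { }, right has 1 {M}.

S E G D L K A P J F H M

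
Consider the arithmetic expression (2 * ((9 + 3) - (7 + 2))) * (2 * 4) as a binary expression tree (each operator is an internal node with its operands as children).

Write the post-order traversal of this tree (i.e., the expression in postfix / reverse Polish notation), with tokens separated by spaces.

Post-order on an expression tree gives postfix notation: for each operator, emit left operand, right operand, then the operator.

2 9 3 + 7 2 + - * 2 4 * *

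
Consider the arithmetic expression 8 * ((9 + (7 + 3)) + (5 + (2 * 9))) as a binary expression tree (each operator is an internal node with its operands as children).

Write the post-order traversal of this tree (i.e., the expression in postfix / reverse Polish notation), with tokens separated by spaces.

8 9 7 3 + + 5 2 9 * + + *

Post-order on an expression tree gives postfix notation: for each operator, emit left operand, right operand, then the operator.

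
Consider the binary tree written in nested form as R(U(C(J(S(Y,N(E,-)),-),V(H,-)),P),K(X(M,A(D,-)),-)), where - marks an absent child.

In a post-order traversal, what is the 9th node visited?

P

Post-order visits the left subtree, then the right subtree, then the node.
At R: go left to U.
  At U: go left to C.
    At C: go left to J.
      At J: go left to S.
        At S: go left to Y.
          Y is a leaf — visit Y.
        At S: go right to N.
          At N: go left to E.
            E is a leaf — visit E.
          At N: no right child.
          Visit N.
        Visit S.
      At J: no right child.
      Visit J.
    At C: go right to V.
      At V: go left to H.
        H is a leaf — visit H.
      At V: no right child.
      Visit V.
    Visit C.
  At U: go right to P.
    P is a leaf — visit P.
  Visit U.
At R: go right to K.
  At K: go left to X.
    At X: go left to M.
      M is a leaf — visit M.
    At X: go right to A.
      At A: go left to D.
        D is a leaf — visit D.
      At A: no right child.
      Visit A.
    Visit X.
  At K: no right child.
  Visit K.
Visit R.
Full post-order sequence: Y, E, N, S, J, H, V, C, P, U, M, D, A, X, K, R.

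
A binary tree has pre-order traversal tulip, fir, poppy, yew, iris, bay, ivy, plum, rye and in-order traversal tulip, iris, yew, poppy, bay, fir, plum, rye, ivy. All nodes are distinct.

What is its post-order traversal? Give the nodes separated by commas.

iris, yew, bay, poppy, rye, plum, ivy, fir, tulip

The first element of pre-order is the root; it splits in-order into left and right subtrees.
Root tulip: left subtree has 0 nodes { }, right has 8 {iris, yew, poppy, bay, fir, plum, rye, ivy}.
  Root fir: left subtree has 4 nodes {iris, yew, poppy, bay}, right has 3 {plum, rye, ivy}.
    Root poppy: left subtree has 2 nodes {iris, yew}, right has 1 {bay}.
      Root yew: left subtree has 1 node {iris}, right has 0 { }.
    Root ivy: left subtree has 2 nodes {plum, rye}, right has 0 { }.
      Root plum: left subtree has 0 nodes { }, right has 1 {rye}.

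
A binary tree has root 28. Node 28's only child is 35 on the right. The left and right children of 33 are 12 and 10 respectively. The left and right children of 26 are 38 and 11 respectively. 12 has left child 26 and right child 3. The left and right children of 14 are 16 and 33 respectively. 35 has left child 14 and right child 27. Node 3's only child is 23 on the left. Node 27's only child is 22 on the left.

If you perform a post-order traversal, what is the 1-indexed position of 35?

13

Post-order visits the left subtree, then the right subtree, then the node.
At 28: no left child.
At 28: go right to 35.
  At 35: go left to 14.
    At 14: go left to 16.
      16 is a leaf — visit 16.
    At 14: go right to 33.
      At 33: go left to 12.
        At 12: go left to 26.
          At 26: go left to 38.
            38 is a leaf — visit 38.
          At 26: go right to 11.
            11 is a leaf — visit 11.
          Visit 26.
        At 12: go right to 3.
          At 3: go left to 23.
            23 is a leaf — visit 23.
          At 3: no right child.
          Visit 3.
        Visit 12.
      At 33: go right to 10.
        10 is a leaf — visit 10.
      Visit 33.
    Visit 14.
  At 35: go right to 27.
    At 27: go left to 22.
      22 is a leaf — visit 22.
    At 27: no right child.
    Visit 27.
  Visit 35.
Visit 28.
Full post-order sequence: 16, 38, 11, 26, 23, 3, 12, 10, 33, 14, 22, 27, 35, 28.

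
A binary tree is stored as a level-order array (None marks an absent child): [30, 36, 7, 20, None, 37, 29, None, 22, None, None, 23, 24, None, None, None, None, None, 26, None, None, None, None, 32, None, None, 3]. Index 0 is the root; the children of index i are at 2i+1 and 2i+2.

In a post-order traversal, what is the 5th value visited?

Post-order visits the left subtree, then the right subtree, then the node.
At 30: go left to 36.
  At 36: go left to 20.
    At 20: no left child.
    At 20: go right to 22.
      At 22: no left child.
      At 22: go right to 26.
        26 is a leaf — visit 26.
      Visit 22.
    Visit 20.
  At 36: no right child.
  Visit 36.
At 30: go right to 7.
  At 7: go left to 37.
    At 37: go left to 23.
      At 23: go left to 32.
        32 is a leaf — visit 32.
      At 23: no right child.
      Visit 23.
    At 37: go right to 24.
      At 24: no left child.
      At 24: go right to 3.
        3 is a leaf — visit 3.
      Visit 24.
    Visit 37.
  At 7: go right to 29.
    29 is a leaf — visit 29.
  Visit 7.
Visit 30.
Full post-order sequence: 26, 22, 20, 36, 32, 23, 3, 24, 37, 29, 7, 30.

32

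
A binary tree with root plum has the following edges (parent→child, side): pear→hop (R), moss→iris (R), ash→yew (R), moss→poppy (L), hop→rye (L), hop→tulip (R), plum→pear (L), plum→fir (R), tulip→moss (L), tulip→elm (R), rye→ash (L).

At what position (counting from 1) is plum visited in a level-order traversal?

Level-order visits nodes level by level from the root, left to right within each level.
Level 0: plum
Level 1: pear, fir
Level 2: hop
Level 3: rye, tulip
Level 4: ash, moss, elm
Level 5: yew, poppy, iris
Full level-order sequence: plum, pear, fir, hop, rye, tulip, ash, moss, elm, yew, poppy, iris.

1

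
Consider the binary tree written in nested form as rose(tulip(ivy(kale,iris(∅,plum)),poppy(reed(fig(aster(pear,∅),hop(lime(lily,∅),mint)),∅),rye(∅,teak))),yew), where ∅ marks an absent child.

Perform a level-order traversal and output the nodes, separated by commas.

Level-order visits nodes level by level from the root, left to right within each level.
Level 0: rose
Level 1: tulip, yew
Level 2: ivy, poppy
Level 3: kale, iris, reed, rye
Level 4: plum, fig, teak
Level 5: aster, hop
Level 6: pear, lime, mint
Level 7: lily

rose, tulip, yew, ivy, poppy, kale, iris, reed, rye, plum, fig, teak, aster, hop, pear, lime, mint, lily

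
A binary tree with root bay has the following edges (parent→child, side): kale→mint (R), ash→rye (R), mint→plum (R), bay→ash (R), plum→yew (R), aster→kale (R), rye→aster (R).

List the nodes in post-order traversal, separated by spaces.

Post-order visits the left subtree, then the right subtree, then the node.
At bay: no left child.
At bay: go right to ash.
  At ash: no left child.
  At ash: go right to rye.
    At rye: no left child.
    At rye: go right to aster.
      At aster: no left child.
      At aster: go right to kale.
        At kale: no left child.
        At kale: go right to mint.
          At mint: no left child.
          At mint: go right to plum.
            At plum: no left child.
            At plum: go right to yew.
              yew is a leaf — visit yew.
            Visit plum.
          Visit mint.
        Visit kale.
      Visit aster.
    Visit rye.
  Visit ash.
Visit bay.

yew plum mint kale aster rye ash bay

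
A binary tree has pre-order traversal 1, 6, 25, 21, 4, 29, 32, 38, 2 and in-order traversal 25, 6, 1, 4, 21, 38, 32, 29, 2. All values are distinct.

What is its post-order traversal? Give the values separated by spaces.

25 6 4 38 32 2 29 21 1

The first element of pre-order is the root; it splits in-order into left and right subtrees.
Root 1: left subtree has 2 nodes {25, 6}, right has 6 {4, 21, 38, 32, 29, 2}.
  Root 6: left subtree has 1 node {25}, right has 0 { }.
  Root 21: left subtree has 1 node {4}, right has 4 {38, 32, 29, 2}.
    Root 29: left subtree has 2 nodes {38, 32}, right has 1 {2}.
      Root 32: left subtree has 1 node {38}, right has 0 { }.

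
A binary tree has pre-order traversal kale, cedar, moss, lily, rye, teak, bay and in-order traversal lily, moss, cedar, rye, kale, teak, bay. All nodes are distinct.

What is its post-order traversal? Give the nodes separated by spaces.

The first element of pre-order is the root; it splits in-order into left and right subtrees.
Root kale: left subtree has 4 nodes {lily, moss, cedar, rye}, right has 2 {teak, bay}.
  Root cedar: left subtree has 2 nodes {lily, moss}, right has 1 {rye}.
    Root moss: left subtree has 1 node {lily}, right has 0 { }.
  Root teak: left subtree has 0 nodes { }, right has 1 {bay}.

lily moss rye cedar bay teak kale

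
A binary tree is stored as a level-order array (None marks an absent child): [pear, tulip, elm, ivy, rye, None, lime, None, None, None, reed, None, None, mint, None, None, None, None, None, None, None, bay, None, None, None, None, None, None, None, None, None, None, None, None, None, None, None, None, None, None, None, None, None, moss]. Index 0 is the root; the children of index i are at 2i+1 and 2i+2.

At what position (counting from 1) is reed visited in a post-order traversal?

Post-order visits the left subtree, then the right subtree, then the node.
At pear: go left to tulip.
  At tulip: go left to ivy.
    ivy is a leaf — visit ivy.
  At tulip: go right to rye.
    At rye: no left child.
    At rye: go right to reed.
      At reed: go left to bay.
        At bay: go left to moss.
          moss is a leaf — visit moss.
        At bay: no right child.
        Visit bay.
      At reed: no right child.
      Visit reed.
    Visit rye.
  Visit tulip.
At pear: go right to elm.
  At elm: no left child.
  At elm: go right to lime.
    At lime: go left to mint.
      mint is a leaf — visit mint.
    At lime: no right child.
    Visit lime.
  Visit elm.
Visit pear.
Full post-order sequence: ivy, moss, bay, reed, rye, tulip, mint, lime, elm, pear.

4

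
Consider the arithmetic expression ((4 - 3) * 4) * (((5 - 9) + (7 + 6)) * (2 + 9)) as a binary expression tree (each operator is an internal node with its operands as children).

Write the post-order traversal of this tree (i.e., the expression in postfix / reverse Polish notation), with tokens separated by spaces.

4 3 - 4 * 5 9 - 7 6 + + 2 9 + * *

Post-order on an expression tree gives postfix notation: for each operator, emit left operand, right operand, then the operator.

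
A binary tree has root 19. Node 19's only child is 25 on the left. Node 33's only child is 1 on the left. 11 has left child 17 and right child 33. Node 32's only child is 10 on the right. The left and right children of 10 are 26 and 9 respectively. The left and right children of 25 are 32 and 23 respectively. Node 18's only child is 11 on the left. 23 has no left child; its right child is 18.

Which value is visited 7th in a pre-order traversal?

23

Pre-order visits the node, then its left subtree, then its right subtree.
Visit 19.
At 19: go left to 25.
  Visit 25.
  At 25: go left to 32.
    Visit 32.
    At 32: no left child.
    At 32: go right to 10.
      Visit 10.
      At 10: go left to 26.
        26 is a leaf — visit 26.
      At 10: go right to 9.
        9 is a leaf — visit 9.
  At 25: go right to 23.
    Visit 23.
    At 23: no left child.
    At 23: go right to 18.
      Visit 18.
      At 18: go left to 11.
        Visit 11.
        At 11: go left to 17.
          17 is a leaf — visit 17.
        At 11: go right to 33.
          Visit 33.
          At 33: go left to 1.
            1 is a leaf — visit 1.
          At 33: no right child.
      At 18: no right child.
At 19: no right child.
Full pre-order sequence: 19, 25, 32, 10, 26, 9, 23, 18, 11, 17, 33, 1.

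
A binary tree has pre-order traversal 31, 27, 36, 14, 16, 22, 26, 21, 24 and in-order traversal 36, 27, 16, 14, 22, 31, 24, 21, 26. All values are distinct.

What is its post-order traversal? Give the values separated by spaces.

The first element of pre-order is the root; it splits in-order into left and right subtrees.
Root 31: left subtree has 5 nodes {36, 27, 16, 14, 22}, right has 3 {24, 21, 26}.
  Root 27: left subtree has 1 node {36}, right has 3 {16, 14, 22}.
    Root 14: left subtree has 1 node {16}, right has 1 {22}.
  Root 26: left subtree has 2 nodes {24, 21}, right has 0 { }.
    Root 21: left subtree has 1 node {24}, right has 0 { }.

36 16 22 14 27 24 21 26 31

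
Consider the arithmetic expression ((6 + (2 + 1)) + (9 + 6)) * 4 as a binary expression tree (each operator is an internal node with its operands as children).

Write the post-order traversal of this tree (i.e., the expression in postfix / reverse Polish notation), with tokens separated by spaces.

6 2 1 + + 9 6 + + 4 *

Post-order on an expression tree gives postfix notation: for each operator, emit left operand, right operand, then the operator.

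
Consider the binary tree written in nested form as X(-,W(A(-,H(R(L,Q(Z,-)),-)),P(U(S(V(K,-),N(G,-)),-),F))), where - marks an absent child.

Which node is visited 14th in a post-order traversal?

Post-order visits the left subtree, then the right subtree, then the node.
At X: no left child.
At X: go right to W.
  At W: go left to A.
    At A: no left child.
    At A: go right to H.
      At H: go left to R.
        At R: go left to L.
          L is a leaf — visit L.
        At R: go right to Q.
          At Q: go left to Z.
            Z is a leaf — visit Z.
          At Q: no right child.
          Visit Q.
        Visit R.
      At H: no right child.
      Visit H.
    Visit A.
  At W: go right to P.
    At P: go left to U.
      At U: go left to S.
        At S: go left to V.
          At V: go left to K.
            K is a leaf — visit K.
          At V: no right child.
          Visit V.
        At S: go right to N.
          At N: go left to G.
            G is a leaf — visit G.
          At N: no right child.
          Visit N.
        Visit S.
      At U: no right child.
      Visit U.
    At P: go right to F.
      F is a leaf — visit F.
    Visit P.
  Visit W.
Visit X.
Full post-order sequence: L, Z, Q, R, H, A, K, V, G, N, S, U, F, P, W, X.

P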